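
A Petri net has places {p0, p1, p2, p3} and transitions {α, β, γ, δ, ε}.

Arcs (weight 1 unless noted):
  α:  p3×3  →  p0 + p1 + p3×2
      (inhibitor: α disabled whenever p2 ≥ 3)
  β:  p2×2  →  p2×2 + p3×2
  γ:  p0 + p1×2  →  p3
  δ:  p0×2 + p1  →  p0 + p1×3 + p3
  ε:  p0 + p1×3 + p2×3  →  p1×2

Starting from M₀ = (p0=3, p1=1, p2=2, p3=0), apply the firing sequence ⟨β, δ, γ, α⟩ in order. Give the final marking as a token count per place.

step 1: fire β:  (p0=3, p1=1, p2=2, p3=0) → (p0=3, p1=1, p2=2, p3=2)
step 2: fire δ:  (p0=3, p1=1, p2=2, p3=2) → (p0=2, p1=3, p2=2, p3=3)
step 3: fire γ:  (p0=2, p1=3, p2=2, p3=3) → (p0=1, p1=1, p2=2, p3=4)
step 4: fire α:  (p0=1, p1=1, p2=2, p3=4) → (p0=2, p1=2, p2=2, p3=3)

(p0=2, p1=2, p2=2, p3=3)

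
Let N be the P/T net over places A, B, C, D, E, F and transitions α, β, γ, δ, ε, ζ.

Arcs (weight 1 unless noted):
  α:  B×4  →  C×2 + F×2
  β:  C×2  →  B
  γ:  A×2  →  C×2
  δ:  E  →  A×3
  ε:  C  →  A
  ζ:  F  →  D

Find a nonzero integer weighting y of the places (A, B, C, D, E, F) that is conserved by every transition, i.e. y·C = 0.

y = (A:1, B:2, C:1, D:3, E:3, F:3)

Incidence matrix C (rows=places, cols=transitions):
        α    β    γ    δ    ε    ζ
    A   0    0   -2    3    1    0
    B  -4    1    0    0    0    0
    C   2   -2    2    0   -1    0
    D   0    0    0    0    0    1
    E   0    0    0   -1    0    0
    F   2    0    0    0    0   -1

Candidate y = [1, 2, 1, 3, 3, 3]; check y·C column-wise:
  col α: 1·0 + 2·-4 + 1·2 + 3·0 + 3·0 + 3·2 = 0
  col β: 1·0 + 2·1 + 1·-2 + 3·0 + 3·0 + 3·0 = 0
  col γ: 1·-2 + 2·0 + 1·2 + 3·0 + 3·0 + 3·0 = 0
  col δ: 1·3 + 2·0 + 1·0 + 3·0 + 3·-1 + 3·0 = 0
  col ε: 1·1 + 2·0 + 1·-1 + 3·0 + 3·0 + 3·0 = 0
  col ζ: 1·0 + 2·0 + 1·0 + 3·1 + 3·0 + 3·-1 = 0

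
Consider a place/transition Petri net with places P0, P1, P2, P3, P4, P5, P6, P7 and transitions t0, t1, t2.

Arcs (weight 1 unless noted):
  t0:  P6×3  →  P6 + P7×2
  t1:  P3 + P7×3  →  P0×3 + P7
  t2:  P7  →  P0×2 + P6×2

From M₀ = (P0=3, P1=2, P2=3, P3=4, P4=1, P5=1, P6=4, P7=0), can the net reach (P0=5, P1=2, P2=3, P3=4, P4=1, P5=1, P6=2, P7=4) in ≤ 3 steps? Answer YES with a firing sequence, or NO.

depth 0: 1 marking
depth 1: 2 markings reached so far
depth 2: 3 markings reached so far
depth 3: 5 markings reached so far
target is not among the 5 markings reachable within 3 steps

NO — not reachable within 3 firings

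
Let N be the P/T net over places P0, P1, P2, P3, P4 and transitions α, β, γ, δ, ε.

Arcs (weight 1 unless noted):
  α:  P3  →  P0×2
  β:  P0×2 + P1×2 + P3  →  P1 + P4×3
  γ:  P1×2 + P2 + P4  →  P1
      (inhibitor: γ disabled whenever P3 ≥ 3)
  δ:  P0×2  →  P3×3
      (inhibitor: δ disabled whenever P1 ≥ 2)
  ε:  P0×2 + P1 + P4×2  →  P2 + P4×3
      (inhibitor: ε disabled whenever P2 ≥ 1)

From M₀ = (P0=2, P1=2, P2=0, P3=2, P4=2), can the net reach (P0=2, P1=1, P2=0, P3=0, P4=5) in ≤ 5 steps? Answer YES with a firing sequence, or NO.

YES — reachable via ⟨α, β⟩ (2 firings)

step 1: fire α:  (P0=2, P1=2, P2=0, P3=2, P4=2) → (P0=4, P1=2, P2=0, P3=1, P4=2)
step 2: fire β:  (P0=4, P1=2, P2=0, P3=1, P4=2) → (P0=2, P1=1, P2=0, P3=0, P4=5)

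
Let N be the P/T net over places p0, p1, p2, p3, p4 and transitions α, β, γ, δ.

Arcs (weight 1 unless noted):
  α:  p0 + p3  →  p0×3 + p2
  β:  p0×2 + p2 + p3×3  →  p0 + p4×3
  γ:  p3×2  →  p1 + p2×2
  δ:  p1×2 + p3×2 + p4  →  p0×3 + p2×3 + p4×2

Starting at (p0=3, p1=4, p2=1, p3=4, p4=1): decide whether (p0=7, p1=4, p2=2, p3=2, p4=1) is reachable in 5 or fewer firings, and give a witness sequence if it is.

NO — not reachable within 5 firings

depth 0: 1 marking
depth 1: 5 markings reached so far
depth 2: 12 markings reached so far
depth 3: 15 markings reached so far
depth 4: 16 markings reached so far
depth 5: 16 markings reached so far
(frontier empty at depth 5; search complete)
target is not among the 16 markings reachable within 5 steps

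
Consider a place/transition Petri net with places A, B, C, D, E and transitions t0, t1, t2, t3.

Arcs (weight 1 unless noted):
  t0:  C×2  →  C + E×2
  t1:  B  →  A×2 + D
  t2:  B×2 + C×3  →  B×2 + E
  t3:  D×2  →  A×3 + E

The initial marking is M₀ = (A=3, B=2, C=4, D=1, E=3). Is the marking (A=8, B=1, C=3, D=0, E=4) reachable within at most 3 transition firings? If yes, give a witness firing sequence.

depth 0: 1 marking
depth 1: 4 markings reached so far
depth 2: 10 markings reached so far
depth 3: 18 markings reached so far
target is not among the 18 markings reachable within 3 steps

NO — not reachable within 3 firings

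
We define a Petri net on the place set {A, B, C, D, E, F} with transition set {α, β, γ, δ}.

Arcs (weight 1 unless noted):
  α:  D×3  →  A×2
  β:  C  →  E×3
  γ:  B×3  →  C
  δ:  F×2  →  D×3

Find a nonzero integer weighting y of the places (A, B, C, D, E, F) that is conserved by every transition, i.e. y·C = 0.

y = (A:0, B:1, C:3, D:0, E:1, F:0)

Incidence matrix C (rows=places, cols=transitions):
        α    β    γ    δ
    A   2    0    0    0
    B   0    0   -3    0
    C   0   -1    1    0
    D  -3    0    0    3
    E   0    3    0    0
    F   0    0    0   -2

Candidate y = [0, 1, 3, 0, 1, 0]; check y·C column-wise:
  col α: 0·2 + 1·0 + 3·0 + 0·-3 + 1·0 = 0
  col β: 1·0 + 3·-1 + 1·3 = 0
  col γ: 1·-3 + 3·1 + 1·0 = 0
  col δ: 1·0 + 3·0 + 0·3 + 1·0 + 0·-2 = 0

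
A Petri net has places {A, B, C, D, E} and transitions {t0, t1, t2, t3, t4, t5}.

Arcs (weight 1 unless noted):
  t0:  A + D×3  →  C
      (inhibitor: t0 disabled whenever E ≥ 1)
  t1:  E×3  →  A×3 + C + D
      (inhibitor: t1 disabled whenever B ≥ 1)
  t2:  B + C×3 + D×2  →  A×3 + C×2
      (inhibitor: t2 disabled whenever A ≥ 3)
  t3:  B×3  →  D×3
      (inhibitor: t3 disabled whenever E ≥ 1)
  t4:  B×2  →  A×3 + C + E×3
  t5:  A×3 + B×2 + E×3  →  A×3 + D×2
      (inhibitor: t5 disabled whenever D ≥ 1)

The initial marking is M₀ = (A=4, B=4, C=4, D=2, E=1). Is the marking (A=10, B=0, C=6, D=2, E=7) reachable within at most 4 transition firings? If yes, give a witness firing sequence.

YES — reachable via ⟨t4, t4⟩ (2 firings)

step 1: fire t4:  (A=4, B=4, C=4, D=2, E=1) → (A=7, B=2, C=5, D=2, E=4)
step 2: fire t4:  (A=7, B=2, C=5, D=2, E=4) → (A=10, B=0, C=6, D=2, E=7)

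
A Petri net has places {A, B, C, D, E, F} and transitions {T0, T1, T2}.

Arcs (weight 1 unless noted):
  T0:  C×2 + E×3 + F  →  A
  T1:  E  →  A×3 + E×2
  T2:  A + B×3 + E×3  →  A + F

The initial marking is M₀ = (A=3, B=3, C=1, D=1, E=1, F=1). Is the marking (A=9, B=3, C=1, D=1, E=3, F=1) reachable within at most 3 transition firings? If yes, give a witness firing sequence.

step 1: fire T1:  (A=3, B=3, C=1, D=1, E=1, F=1) → (A=6, B=3, C=1, D=1, E=2, F=1)
step 2: fire T1:  (A=6, B=3, C=1, D=1, E=2, F=1) → (A=9, B=3, C=1, D=1, E=3, F=1)

YES — reachable via ⟨T1, T1⟩ (2 firings)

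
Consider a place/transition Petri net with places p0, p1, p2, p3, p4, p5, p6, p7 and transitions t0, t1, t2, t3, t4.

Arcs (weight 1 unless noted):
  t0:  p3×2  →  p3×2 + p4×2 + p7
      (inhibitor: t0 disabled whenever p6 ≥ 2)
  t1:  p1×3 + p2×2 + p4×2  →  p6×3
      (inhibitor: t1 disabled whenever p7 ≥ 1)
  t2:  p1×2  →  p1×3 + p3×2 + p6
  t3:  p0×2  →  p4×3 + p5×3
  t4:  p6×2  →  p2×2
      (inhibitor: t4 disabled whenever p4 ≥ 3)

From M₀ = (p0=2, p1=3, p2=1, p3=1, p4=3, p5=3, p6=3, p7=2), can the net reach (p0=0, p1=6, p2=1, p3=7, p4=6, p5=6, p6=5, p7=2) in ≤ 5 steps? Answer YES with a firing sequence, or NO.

NO — not reachable within 5 firings

depth 0: 1 marking
depth 1: 3 markings reached so far
depth 2: 5 markings reached so far
depth 3: 7 markings reached so far
depth 4: 9 markings reached so far
depth 5: 11 markings reached so far
target is not among the 11 markings reachable within 5 steps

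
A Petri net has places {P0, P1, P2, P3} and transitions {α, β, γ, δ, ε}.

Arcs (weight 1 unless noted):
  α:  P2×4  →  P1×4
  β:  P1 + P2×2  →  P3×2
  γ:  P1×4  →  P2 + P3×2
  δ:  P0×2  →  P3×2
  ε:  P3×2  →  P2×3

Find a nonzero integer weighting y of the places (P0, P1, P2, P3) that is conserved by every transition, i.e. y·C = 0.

y = (P0:3, P1:2, P2:2, P3:3)

Incidence matrix C (rows=places, cols=transitions):
        α    β    γ    δ    ε
   P0   0    0    0   -2    0
   P1   4   -1   -4    0    0
   P2  -4   -2    1    0    3
   P3   0    2    2    2   -2

Candidate y = [3, 2, 2, 3]; check y·C column-wise:
  col α: 3·0 + 2·4 + 2·-4 + 3·0 = 0
  col β: 3·0 + 2·-1 + 2·-2 + 3·2 = 0
  col γ: 3·0 + 2·-4 + 2·1 + 3·2 = 0
  col δ: 3·-2 + 2·0 + 2·0 + 3·2 = 0
  col ε: 3·0 + 2·0 + 2·3 + 3·-2 = 0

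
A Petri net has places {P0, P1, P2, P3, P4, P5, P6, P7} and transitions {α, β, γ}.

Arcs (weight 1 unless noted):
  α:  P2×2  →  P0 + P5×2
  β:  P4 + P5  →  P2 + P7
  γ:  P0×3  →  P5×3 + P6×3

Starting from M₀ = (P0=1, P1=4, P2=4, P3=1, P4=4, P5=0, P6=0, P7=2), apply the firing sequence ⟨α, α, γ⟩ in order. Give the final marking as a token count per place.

step 1: fire α:  (P0=1, P1=4, P2=4, P3=1, P4=4, P5=0, P6=0, P7=2) → (P0=2, P1=4, P2=2, P3=1, P4=4, P5=2, P6=0, P7=2)
step 2: fire α:  (P0=2, P1=4, P2=2, P3=1, P4=4, P5=2, P6=0, P7=2) → (P0=3, P1=4, P2=0, P3=1, P4=4, P5=4, P6=0, P7=2)
step 3: fire γ:  (P0=3, P1=4, P2=0, P3=1, P4=4, P5=4, P6=0, P7=2) → (P0=0, P1=4, P2=0, P3=1, P4=4, P5=7, P6=3, P7=2)

(P0=0, P1=4, P2=0, P3=1, P4=4, P5=7, P6=3, P7=2)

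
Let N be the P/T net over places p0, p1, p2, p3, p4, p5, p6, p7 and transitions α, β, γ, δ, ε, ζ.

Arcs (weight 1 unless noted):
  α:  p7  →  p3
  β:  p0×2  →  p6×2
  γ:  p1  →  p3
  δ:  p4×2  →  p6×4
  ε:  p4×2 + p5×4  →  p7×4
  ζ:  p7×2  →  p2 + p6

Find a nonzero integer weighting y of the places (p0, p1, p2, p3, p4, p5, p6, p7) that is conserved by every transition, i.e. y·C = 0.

y = (p0:1, p1:0, p2:-1, p3:0, p4:2, p5:-1, p6:1, p7:0)

Incidence matrix C (rows=places, cols=transitions):
        α    β    γ    δ    ε    ζ
   p0   0   -2    0    0    0    0
   p1   0    0   -1    0    0    0
   p2   0    0    0    0    0    1
   p3   1    0    1    0    0    0
   p4   0    0    0   -2   -2    0
   p5   0    0    0    0   -4    0
   p6   0    2    0    4    0    1
   p7  -1    0    0    0    4   -2

Candidate y = [1, 0, -1, 0, 2, -1, 1, 0]; check y·C column-wise:
  col α: 1·0 + -1·0 + 0·1 + 2·0 + -1·0 + 1·0 + 0·-1 = 0
  col β: 1·-2 + -1·0 + 2·0 + -1·0 + 1·2 = 0
  col γ: 1·0 + 0·-1 + -1·0 + 0·1 + 2·0 + -1·0 + 1·0 = 0
  col δ: 1·0 + -1·0 + 2·-2 + -1·0 + 1·4 = 0
  col ε: 1·0 + -1·0 + 2·-2 + -1·-4 + 1·0 + 0·4 = 0
  col ζ: 1·0 + -1·1 + 2·0 + -1·0 + 1·1 + 0·-2 = 0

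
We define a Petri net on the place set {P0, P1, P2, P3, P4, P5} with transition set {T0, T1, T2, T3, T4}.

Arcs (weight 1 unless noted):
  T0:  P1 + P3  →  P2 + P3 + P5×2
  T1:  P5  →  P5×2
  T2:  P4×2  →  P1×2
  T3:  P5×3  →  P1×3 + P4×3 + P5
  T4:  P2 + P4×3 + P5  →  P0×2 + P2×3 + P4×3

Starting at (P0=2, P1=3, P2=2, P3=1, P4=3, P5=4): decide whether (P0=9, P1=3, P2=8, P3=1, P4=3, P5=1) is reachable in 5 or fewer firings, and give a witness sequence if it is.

depth 0: 1 marking
depth 1: 6 markings reached so far
depth 2: 19 markings reached so far
depth 3: 47 markings reached so far
depth 4: 97 markings reached so far
depth 5: 178 markings reached so far
target is not among the 178 markings reachable within 5 steps

NO — not reachable within 5 firings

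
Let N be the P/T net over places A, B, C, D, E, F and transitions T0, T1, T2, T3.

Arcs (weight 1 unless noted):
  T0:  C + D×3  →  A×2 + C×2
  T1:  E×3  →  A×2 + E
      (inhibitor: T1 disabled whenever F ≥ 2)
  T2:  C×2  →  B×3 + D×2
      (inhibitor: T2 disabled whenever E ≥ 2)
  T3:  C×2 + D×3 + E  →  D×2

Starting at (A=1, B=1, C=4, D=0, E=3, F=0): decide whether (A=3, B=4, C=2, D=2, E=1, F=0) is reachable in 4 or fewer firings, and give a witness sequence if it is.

step 1: fire T1:  (A=1, B=1, C=4, D=0, E=3, F=0) → (A=3, B=1, C=4, D=0, E=1, F=0)
step 2: fire T2:  (A=3, B=1, C=4, D=0, E=1, F=0) → (A=3, B=4, C=2, D=2, E=1, F=0)

YES — reachable via ⟨T1, T2⟩ (2 firings)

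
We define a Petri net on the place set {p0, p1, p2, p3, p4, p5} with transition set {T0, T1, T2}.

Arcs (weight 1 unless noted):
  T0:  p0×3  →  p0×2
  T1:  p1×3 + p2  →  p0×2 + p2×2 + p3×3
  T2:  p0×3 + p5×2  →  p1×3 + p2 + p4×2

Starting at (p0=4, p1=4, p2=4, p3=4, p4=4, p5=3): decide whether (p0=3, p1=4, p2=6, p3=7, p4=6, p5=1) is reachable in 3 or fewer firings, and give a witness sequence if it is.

YES — reachable via ⟨T1, T2⟩ (2 firings)

step 1: fire T1:  (p0=4, p1=4, p2=4, p3=4, p4=4, p5=3) → (p0=6, p1=1, p2=5, p3=7, p4=4, p5=3)
step 2: fire T2:  (p0=6, p1=1, p2=5, p3=7, p4=4, p5=3) → (p0=3, p1=4, p2=6, p3=7, p4=6, p5=1)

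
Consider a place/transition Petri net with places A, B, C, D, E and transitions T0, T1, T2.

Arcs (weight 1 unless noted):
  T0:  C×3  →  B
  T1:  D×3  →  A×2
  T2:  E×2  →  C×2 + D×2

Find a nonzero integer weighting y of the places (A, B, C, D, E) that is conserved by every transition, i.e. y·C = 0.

y = (A:3, B:-6, C:-2, D:2, E:0)

Incidence matrix C (rows=places, cols=transitions):
       T0   T1   T2
    A   0    2    0
    B   1    0    0
    C  -3    0    2
    D   0   -3    2
    E   0    0   -2

Candidate y = [3, -6, -2, 2, 0]; check y·C column-wise:
  col T0: 3·0 + -6·1 + -2·-3 + 2·0 = 0
  col T1: 3·2 + -6·0 + -2·0 + 2·-3 = 0
  col T2: 3·0 + -6·0 + -2·2 + 2·2 + 0·-2 = 0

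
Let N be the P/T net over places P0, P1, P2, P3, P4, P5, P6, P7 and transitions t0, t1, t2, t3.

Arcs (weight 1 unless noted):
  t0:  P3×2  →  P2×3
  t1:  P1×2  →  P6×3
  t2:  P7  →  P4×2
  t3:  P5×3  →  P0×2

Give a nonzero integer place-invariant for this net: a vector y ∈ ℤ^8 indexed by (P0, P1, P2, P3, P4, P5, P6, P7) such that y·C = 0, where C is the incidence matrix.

Incidence matrix C (rows=places, cols=transitions):
       t0   t1   t2   t3
   P0   0    0    0    2
   P1   0   -2    0    0
   P2   3    0    0    0
   P3  -2    0    0    0
   P4   0    0    2    0
   P5   0    0    0   -3
   P6   0    3    0    0
   P7   0    0   -1    0

Candidate y = [0, 0, 2, 3, 0, 0, 0, 0]; check y·C column-wise:
  col t0: 2·3 + 3·-2 = 0
  col t1: 0·-2 + 2·0 + 3·0 + 0·3 = 0
  col t2: 2·0 + 3·0 + 0·2 + 0·-1 = 0
  col t3: 0·2 + 2·0 + 3·0 + 0·-3 = 0

y = (P0:0, P1:0, P2:2, P3:3, P4:0, P5:0, P6:0, P7:0)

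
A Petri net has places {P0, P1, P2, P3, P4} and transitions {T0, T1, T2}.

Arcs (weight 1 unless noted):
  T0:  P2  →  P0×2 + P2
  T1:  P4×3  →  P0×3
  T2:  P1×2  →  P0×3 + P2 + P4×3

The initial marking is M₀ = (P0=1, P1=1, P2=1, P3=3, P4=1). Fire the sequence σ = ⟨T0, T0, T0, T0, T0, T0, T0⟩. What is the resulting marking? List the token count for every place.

step 1: fire T0:  (P0=1, P1=1, P2=1, P3=3, P4=1) → (P0=3, P1=1, P2=1, P3=3, P4=1)
step 2: fire T0:  (P0=3, P1=1, P2=1, P3=3, P4=1) → (P0=5, P1=1, P2=1, P3=3, P4=1)
step 3: fire T0:  (P0=5, P1=1, P2=1, P3=3, P4=1) → (P0=7, P1=1, P2=1, P3=3, P4=1)
step 4: fire T0:  (P0=7, P1=1, P2=1, P3=3, P4=1) → (P0=9, P1=1, P2=1, P3=3, P4=1)
step 5: fire T0:  (P0=9, P1=1, P2=1, P3=3, P4=1) → (P0=11, P1=1, P2=1, P3=3, P4=1)
step 6: fire T0:  (P0=11, P1=1, P2=1, P3=3, P4=1) → (P0=13, P1=1, P2=1, P3=3, P4=1)
step 7: fire T0:  (P0=13, P1=1, P2=1, P3=3, P4=1) → (P0=15, P1=1, P2=1, P3=3, P4=1)

(P0=15, P1=1, P2=1, P3=3, P4=1)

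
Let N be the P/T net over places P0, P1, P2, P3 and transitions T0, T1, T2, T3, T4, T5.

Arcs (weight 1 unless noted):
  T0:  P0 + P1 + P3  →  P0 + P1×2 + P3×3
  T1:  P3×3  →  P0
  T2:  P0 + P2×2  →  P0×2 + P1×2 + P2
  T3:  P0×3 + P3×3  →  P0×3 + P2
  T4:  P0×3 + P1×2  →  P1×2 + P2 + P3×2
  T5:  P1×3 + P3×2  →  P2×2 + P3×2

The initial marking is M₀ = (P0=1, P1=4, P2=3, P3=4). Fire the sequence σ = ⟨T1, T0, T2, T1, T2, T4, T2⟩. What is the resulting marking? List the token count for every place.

step 1: fire T1:  (P0=1, P1=4, P2=3, P3=4) → (P0=2, P1=4, P2=3, P3=1)
step 2: fire T0:  (P0=2, P1=4, P2=3, P3=1) → (P0=2, P1=5, P2=3, P3=3)
step 3: fire T2:  (P0=2, P1=5, P2=3, P3=3) → (P0=3, P1=7, P2=2, P3=3)
step 4: fire T1:  (P0=3, P1=7, P2=2, P3=3) → (P0=4, P1=7, P2=2, P3=0)
step 5: fire T2:  (P0=4, P1=7, P2=2, P3=0) → (P0=5, P1=9, P2=1, P3=0)
step 6: fire T4:  (P0=5, P1=9, P2=1, P3=0) → (P0=2, P1=9, P2=2, P3=2)
step 7: fire T2:  (P0=2, P1=9, P2=2, P3=2) → (P0=3, P1=11, P2=1, P3=2)

(P0=3, P1=11, P2=1, P3=2)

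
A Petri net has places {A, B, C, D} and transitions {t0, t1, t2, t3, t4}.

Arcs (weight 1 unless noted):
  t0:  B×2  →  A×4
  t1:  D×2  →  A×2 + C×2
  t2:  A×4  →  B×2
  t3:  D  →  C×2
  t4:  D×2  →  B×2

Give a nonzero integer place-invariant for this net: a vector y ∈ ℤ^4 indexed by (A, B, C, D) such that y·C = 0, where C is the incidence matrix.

y = (A:1, B:2, C:1, D:2)

Incidence matrix C (rows=places, cols=transitions):
       t0   t1   t2   t3   t4
    A   4    2   -4    0    0
    B  -2    0    2    0    2
    C   0    2    0    2    0
    D   0   -2    0   -1   -2

Candidate y = [1, 2, 1, 2]; check y·C column-wise:
  col t0: 1·4 + 2·-2 + 1·0 + 2·0 = 0
  col t1: 1·2 + 2·0 + 1·2 + 2·-2 = 0
  col t2: 1·-4 + 2·2 + 1·0 + 2·0 = 0
  col t3: 1·0 + 2·0 + 1·2 + 2·-1 = 0
  col t4: 1·0 + 2·2 + 1·0 + 2·-2 = 0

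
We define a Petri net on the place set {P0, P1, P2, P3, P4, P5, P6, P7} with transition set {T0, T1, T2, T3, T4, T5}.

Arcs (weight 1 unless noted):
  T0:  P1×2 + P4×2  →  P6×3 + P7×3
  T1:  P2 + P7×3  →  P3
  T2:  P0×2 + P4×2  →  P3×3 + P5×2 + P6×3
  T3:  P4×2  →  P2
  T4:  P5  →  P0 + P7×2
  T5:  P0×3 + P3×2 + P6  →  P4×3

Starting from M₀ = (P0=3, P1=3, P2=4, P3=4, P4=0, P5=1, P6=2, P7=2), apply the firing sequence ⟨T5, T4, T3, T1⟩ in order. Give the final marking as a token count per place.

step 1: fire T5:  (P0=3, P1=3, P2=4, P3=4, P4=0, P5=1, P6=2, P7=2) → (P0=0, P1=3, P2=4, P3=2, P4=3, P5=1, P6=1, P7=2)
step 2: fire T4:  (P0=0, P1=3, P2=4, P3=2, P4=3, P5=1, P6=1, P7=2) → (P0=1, P1=3, P2=4, P3=2, P4=3, P5=0, P6=1, P7=4)
step 3: fire T3:  (P0=1, P1=3, P2=4, P3=2, P4=3, P5=0, P6=1, P7=4) → (P0=1, P1=3, P2=5, P3=2, P4=1, P5=0, P6=1, P7=4)
step 4: fire T1:  (P0=1, P1=3, P2=5, P3=2, P4=1, P5=0, P6=1, P7=4) → (P0=1, P1=3, P2=4, P3=3, P4=1, P5=0, P6=1, P7=1)

(P0=1, P1=3, P2=4, P3=3, P4=1, P5=0, P6=1, P7=1)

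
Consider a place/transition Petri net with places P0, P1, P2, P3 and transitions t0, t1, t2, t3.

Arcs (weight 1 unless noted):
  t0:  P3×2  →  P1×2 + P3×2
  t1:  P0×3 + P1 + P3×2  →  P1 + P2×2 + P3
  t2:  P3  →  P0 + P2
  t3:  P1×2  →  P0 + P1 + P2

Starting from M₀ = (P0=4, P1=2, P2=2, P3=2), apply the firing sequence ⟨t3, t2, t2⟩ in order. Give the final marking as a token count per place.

(P0=7, P1=1, P2=5, P3=0)

step 1: fire t3:  (P0=4, P1=2, P2=2, P3=2) → (P0=5, P1=1, P2=3, P3=2)
step 2: fire t2:  (P0=5, P1=1, P2=3, P3=2) → (P0=6, P1=1, P2=4, P3=1)
step 3: fire t2:  (P0=6, P1=1, P2=4, P3=1) → (P0=7, P1=1, P2=5, P3=0)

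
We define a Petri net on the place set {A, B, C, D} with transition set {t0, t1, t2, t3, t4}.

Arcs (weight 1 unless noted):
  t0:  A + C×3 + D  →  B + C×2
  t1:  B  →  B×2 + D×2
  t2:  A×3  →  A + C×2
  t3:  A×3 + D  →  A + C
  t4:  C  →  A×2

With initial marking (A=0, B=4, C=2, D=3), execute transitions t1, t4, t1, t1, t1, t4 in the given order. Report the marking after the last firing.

step 1: fire t1:  (A=0, B=4, C=2, D=3) → (A=0, B=5, C=2, D=5)
step 2: fire t4:  (A=0, B=5, C=2, D=5) → (A=2, B=5, C=1, D=5)
step 3: fire t1:  (A=2, B=5, C=1, D=5) → (A=2, B=6, C=1, D=7)
step 4: fire t1:  (A=2, B=6, C=1, D=7) → (A=2, B=7, C=1, D=9)
step 5: fire t1:  (A=2, B=7, C=1, D=9) → (A=2, B=8, C=1, D=11)
step 6: fire t4:  (A=2, B=8, C=1, D=11) → (A=4, B=8, C=0, D=11)

(A=4, B=8, C=0, D=11)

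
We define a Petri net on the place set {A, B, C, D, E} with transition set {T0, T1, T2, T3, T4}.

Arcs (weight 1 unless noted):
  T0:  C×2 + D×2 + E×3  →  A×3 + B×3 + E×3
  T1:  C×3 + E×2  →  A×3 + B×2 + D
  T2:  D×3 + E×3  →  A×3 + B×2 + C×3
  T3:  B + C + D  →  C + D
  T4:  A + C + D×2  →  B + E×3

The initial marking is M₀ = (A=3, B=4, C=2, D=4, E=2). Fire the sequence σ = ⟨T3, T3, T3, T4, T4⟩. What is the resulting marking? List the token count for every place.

(A=1, B=3, C=0, D=0, E=8)

step 1: fire T3:  (A=3, B=4, C=2, D=4, E=2) → (A=3, B=3, C=2, D=4, E=2)
step 2: fire T3:  (A=3, B=3, C=2, D=4, E=2) → (A=3, B=2, C=2, D=4, E=2)
step 3: fire T3:  (A=3, B=2, C=2, D=4, E=2) → (A=3, B=1, C=2, D=4, E=2)
step 4: fire T4:  (A=3, B=1, C=2, D=4, E=2) → (A=2, B=2, C=1, D=2, E=5)
step 5: fire T4:  (A=2, B=2, C=1, D=2, E=5) → (A=1, B=3, C=0, D=0, E=8)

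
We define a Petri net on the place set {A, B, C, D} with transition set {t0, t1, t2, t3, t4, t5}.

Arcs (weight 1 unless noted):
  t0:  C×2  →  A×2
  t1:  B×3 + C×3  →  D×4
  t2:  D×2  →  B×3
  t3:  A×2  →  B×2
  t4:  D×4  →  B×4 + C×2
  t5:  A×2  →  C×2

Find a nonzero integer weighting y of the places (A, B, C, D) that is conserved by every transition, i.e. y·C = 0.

y = (A:2, B:2, C:2, D:3)

Incidence matrix C (rows=places, cols=transitions):
       t0   t1   t2   t3   t4   t5
    A   2    0    0   -2    0   -2
    B   0   -3    3    2    4    0
    C  -2   -3    0    0    2    2
    D   0    4   -2    0   -4    0

Candidate y = [2, 2, 2, 3]; check y·C column-wise:
  col t0: 2·2 + 2·0 + 2·-2 + 3·0 = 0
  col t1: 2·0 + 2·-3 + 2·-3 + 3·4 = 0
  col t2: 2·0 + 2·3 + 2·0 + 3·-2 = 0
  col t3: 2·-2 + 2·2 + 2·0 + 3·0 = 0
  col t4: 2·0 + 2·4 + 2·2 + 3·-4 = 0
  col t5: 2·-2 + 2·0 + 2·2 + 3·0 = 0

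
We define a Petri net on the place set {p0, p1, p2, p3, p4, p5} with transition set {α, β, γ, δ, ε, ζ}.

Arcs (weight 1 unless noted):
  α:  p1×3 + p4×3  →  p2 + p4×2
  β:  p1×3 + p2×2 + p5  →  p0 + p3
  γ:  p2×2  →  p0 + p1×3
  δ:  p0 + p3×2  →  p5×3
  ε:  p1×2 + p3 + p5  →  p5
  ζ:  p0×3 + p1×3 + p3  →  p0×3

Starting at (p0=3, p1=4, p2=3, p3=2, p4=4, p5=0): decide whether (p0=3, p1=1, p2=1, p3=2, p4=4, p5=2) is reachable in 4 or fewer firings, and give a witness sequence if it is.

NO — not reachable within 4 firings

depth 0: 1 marking
depth 1: 5 markings reached so far
depth 2: 10 markings reached so far
depth 3: 15 markings reached so far
depth 4: 20 markings reached so far
target is not among the 20 markings reachable within 4 steps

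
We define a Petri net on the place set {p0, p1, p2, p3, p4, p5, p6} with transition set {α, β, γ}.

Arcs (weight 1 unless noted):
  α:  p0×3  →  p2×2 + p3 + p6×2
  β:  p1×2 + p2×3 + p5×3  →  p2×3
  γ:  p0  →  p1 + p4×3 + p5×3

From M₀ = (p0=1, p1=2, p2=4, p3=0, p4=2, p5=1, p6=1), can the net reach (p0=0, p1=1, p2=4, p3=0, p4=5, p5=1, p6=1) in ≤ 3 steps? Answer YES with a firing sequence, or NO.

YES — reachable via ⟨γ, β⟩ (2 firings)

step 1: fire γ:  (p0=1, p1=2, p2=4, p3=0, p4=2, p5=1, p6=1) → (p0=0, p1=3, p2=4, p3=0, p4=5, p5=4, p6=1)
step 2: fire β:  (p0=0, p1=3, p2=4, p3=0, p4=5, p5=4, p6=1) → (p0=0, p1=1, p2=4, p3=0, p4=5, p5=1, p6=1)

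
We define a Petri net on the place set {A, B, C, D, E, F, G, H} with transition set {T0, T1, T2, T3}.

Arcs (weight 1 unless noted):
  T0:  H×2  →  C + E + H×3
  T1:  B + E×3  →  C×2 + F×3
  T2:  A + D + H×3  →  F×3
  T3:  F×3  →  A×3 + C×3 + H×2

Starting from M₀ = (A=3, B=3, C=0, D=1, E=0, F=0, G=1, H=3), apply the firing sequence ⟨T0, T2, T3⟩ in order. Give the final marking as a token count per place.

step 1: fire T0:  (A=3, B=3, C=0, D=1, E=0, F=0, G=1, H=3) → (A=3, B=3, C=1, D=1, E=1, F=0, G=1, H=4)
step 2: fire T2:  (A=3, B=3, C=1, D=1, E=1, F=0, G=1, H=4) → (A=2, B=3, C=1, D=0, E=1, F=3, G=1, H=1)
step 3: fire T3:  (A=2, B=3, C=1, D=0, E=1, F=3, G=1, H=1) → (A=5, B=3, C=4, D=0, E=1, F=0, G=1, H=3)

(A=5, B=3, C=4, D=0, E=1, F=0, G=1, H=3)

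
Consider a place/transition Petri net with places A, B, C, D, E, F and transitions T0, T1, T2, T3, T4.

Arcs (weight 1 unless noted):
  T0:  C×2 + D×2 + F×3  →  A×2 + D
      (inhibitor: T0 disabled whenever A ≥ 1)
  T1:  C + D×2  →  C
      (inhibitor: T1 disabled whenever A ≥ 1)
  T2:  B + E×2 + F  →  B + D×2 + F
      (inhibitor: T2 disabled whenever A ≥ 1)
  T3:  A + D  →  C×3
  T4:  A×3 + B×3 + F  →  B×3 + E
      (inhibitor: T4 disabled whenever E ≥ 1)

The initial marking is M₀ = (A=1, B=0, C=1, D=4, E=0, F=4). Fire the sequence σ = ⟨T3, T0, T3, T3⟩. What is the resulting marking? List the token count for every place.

(A=0, B=0, C=8, D=0, E=0, F=1)

step 1: fire T3:  (A=1, B=0, C=1, D=4, E=0, F=4) → (A=0, B=0, C=4, D=3, E=0, F=4)
step 2: fire T0:  (A=0, B=0, C=4, D=3, E=0, F=4) → (A=2, B=0, C=2, D=2, E=0, F=1)
step 3: fire T3:  (A=2, B=0, C=2, D=2, E=0, F=1) → (A=1, B=0, C=5, D=1, E=0, F=1)
step 4: fire T3:  (A=1, B=0, C=5, D=1, E=0, F=1) → (A=0, B=0, C=8, D=0, E=0, F=1)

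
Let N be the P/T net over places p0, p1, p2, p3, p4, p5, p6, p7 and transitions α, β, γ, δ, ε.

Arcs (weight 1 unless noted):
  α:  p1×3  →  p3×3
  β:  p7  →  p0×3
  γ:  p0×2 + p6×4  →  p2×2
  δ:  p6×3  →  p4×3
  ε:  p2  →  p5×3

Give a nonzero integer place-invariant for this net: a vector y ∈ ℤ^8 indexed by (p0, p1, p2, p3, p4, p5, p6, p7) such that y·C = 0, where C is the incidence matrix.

Incidence matrix C (rows=places, cols=transitions):
        α    β    γ    δ    ε
   p0   0    3   -2    0    0
   p1  -3    0    0    0    0
   p2   0    0    2    0   -1
   p3   3    0    0    0    0
   p4   0    0    0    3    0
   p5   0    0    0    0    3
   p6   0    0   -4   -3    0
   p7   0   -1    0    0    0

Candidate y = [0, 1, 0, 1, 0, 0, 0, 0]; check y·C column-wise:
  col α: 1·-3 + 1·3 = 0
  col β: 0·3 + 1·0 + 1·0 + 0·-1 = 0
  col γ: 0·-2 + 1·0 + 0·2 + 1·0 + 0·-4 = 0
  col δ: 1·0 + 1·0 + 0·3 + 0·-3 = 0
  col ε: 1·0 + 0·-1 + 1·0 + 0·3 = 0

y = (p0:0, p1:1, p2:0, p3:1, p4:0, p5:0, p6:0, p7:0)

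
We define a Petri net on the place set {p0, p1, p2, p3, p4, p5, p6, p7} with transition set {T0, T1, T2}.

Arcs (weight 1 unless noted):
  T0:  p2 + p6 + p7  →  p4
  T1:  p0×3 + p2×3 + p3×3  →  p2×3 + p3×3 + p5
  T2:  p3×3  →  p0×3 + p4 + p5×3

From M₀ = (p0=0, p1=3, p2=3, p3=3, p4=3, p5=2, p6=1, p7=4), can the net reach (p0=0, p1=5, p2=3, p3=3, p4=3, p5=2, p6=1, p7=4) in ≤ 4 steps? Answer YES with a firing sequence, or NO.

depth 0: 1 marking
depth 1: 3 markings reached so far
depth 2: 4 markings reached so far
depth 3: 4 markings reached so far
(frontier empty at depth 3; search complete)
target is not among the 4 markings reachable within 4 steps

NO — not reachable within 4 firings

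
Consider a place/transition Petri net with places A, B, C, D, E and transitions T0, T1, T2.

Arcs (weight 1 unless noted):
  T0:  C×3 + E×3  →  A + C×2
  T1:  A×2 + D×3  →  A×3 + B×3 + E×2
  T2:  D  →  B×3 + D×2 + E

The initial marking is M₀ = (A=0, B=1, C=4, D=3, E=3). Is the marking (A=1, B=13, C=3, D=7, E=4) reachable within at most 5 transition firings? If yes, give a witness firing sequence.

YES — reachable via ⟨T0, T2, T2, T2, T2⟩ (5 firings)

step 1: fire T0:  (A=0, B=1, C=4, D=3, E=3) → (A=1, B=1, C=3, D=3, E=0)
step 2: fire T2:  (A=1, B=1, C=3, D=3, E=0) → (A=1, B=4, C=3, D=4, E=1)
step 3: fire T2:  (A=1, B=4, C=3, D=4, E=1) → (A=1, B=7, C=3, D=5, E=2)
step 4: fire T2:  (A=1, B=7, C=3, D=5, E=2) → (A=1, B=10, C=3, D=6, E=3)
step 5: fire T2:  (A=1, B=10, C=3, D=6, E=3) → (A=1, B=13, C=3, D=7, E=4)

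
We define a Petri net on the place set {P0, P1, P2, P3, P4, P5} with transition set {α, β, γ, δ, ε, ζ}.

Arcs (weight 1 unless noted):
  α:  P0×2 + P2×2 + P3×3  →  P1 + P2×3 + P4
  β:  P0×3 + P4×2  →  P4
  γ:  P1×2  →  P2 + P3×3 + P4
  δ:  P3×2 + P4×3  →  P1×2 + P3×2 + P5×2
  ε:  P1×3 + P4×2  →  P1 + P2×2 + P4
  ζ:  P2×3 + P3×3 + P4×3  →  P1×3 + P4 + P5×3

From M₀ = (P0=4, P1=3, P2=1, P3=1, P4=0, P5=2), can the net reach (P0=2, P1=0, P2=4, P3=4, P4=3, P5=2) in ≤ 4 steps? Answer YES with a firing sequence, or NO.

YES — reachable via ⟨γ, α, γ⟩ (3 firings)

step 1: fire γ:  (P0=4, P1=3, P2=1, P3=1, P4=0, P5=2) → (P0=4, P1=1, P2=2, P3=4, P4=1, P5=2)
step 2: fire α:  (P0=4, P1=1, P2=2, P3=4, P4=1, P5=2) → (P0=2, P1=2, P2=3, P3=1, P4=2, P5=2)
step 3: fire γ:  (P0=2, P1=2, P2=3, P3=1, P4=2, P5=2) → (P0=2, P1=0, P2=4, P3=4, P4=3, P5=2)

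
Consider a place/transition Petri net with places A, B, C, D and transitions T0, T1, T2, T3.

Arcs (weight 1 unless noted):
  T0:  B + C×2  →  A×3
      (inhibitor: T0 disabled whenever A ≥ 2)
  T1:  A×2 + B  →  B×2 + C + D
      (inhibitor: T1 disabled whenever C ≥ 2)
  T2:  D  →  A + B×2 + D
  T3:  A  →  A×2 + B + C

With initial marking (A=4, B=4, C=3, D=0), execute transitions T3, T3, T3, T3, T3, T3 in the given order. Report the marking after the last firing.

step 1: fire T3:  (A=4, B=4, C=3, D=0) → (A=5, B=5, C=4, D=0)
step 2: fire T3:  (A=5, B=5, C=4, D=0) → (A=6, B=6, C=5, D=0)
step 3: fire T3:  (A=6, B=6, C=5, D=0) → (A=7, B=7, C=6, D=0)
step 4: fire T3:  (A=7, B=7, C=6, D=0) → (A=8, B=8, C=7, D=0)
step 5: fire T3:  (A=8, B=8, C=7, D=0) → (A=9, B=9, C=8, D=0)
step 6: fire T3:  (A=9, B=9, C=8, D=0) → (A=10, B=10, C=9, D=0)

(A=10, B=10, C=9, D=0)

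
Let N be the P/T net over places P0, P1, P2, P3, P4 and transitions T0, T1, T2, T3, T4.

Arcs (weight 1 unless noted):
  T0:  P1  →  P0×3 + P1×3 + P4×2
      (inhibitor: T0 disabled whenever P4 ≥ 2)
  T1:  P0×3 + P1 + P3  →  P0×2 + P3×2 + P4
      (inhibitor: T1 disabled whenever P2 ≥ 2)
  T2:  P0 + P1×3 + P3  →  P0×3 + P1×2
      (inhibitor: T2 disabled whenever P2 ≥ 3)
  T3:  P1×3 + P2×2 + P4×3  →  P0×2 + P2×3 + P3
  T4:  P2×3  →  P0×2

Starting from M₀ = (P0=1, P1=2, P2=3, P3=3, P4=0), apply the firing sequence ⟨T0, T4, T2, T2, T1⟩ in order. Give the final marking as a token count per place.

(P0=9, P1=1, P2=0, P3=2, P4=3)

step 1: fire T0:  (P0=1, P1=2, P2=3, P3=3, P4=0) → (P0=4, P1=4, P2=3, P3=3, P4=2)
step 2: fire T4:  (P0=4, P1=4, P2=3, P3=3, P4=2) → (P0=6, P1=4, P2=0, P3=3, P4=2)
step 3: fire T2:  (P0=6, P1=4, P2=0, P3=3, P4=2) → (P0=8, P1=3, P2=0, P3=2, P4=2)
step 4: fire T2:  (P0=8, P1=3, P2=0, P3=2, P4=2) → (P0=10, P1=2, P2=0, P3=1, P4=2)
step 5: fire T1:  (P0=10, P1=2, P2=0, P3=1, P4=2) → (P0=9, P1=1, P2=0, P3=2, P4=3)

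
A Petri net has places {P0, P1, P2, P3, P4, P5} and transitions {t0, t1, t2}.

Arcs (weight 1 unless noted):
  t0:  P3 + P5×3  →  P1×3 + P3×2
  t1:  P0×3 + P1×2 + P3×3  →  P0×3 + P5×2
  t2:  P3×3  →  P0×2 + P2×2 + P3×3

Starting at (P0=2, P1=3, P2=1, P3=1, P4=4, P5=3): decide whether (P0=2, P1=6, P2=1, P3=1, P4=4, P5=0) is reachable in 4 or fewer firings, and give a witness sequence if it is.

NO — not reachable within 4 firings

depth 0: 1 marking
depth 1: 2 markings reached so far
depth 2: 2 markings reached so far
(frontier empty at depth 2; search complete)
target is not among the 2 markings reachable within 4 steps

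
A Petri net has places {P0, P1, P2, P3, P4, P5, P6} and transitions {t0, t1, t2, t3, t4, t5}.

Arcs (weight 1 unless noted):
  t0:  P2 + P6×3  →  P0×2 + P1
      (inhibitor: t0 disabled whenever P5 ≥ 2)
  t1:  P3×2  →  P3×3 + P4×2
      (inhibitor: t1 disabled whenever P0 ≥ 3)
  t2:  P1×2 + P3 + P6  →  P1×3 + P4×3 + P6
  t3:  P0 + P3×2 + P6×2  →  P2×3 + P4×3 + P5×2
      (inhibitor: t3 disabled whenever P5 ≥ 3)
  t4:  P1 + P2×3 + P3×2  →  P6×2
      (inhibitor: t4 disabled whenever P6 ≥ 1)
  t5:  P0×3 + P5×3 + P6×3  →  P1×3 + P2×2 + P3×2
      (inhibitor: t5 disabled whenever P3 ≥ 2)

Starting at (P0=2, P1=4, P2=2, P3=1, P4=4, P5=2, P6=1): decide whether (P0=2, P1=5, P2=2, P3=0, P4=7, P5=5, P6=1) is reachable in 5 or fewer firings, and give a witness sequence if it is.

NO — not reachable within 5 firings

depth 0: 1 marking
depth 1: 2 markings reached so far
depth 2: 2 markings reached so far
(frontier empty at depth 2; search complete)
target is not among the 2 markings reachable within 5 steps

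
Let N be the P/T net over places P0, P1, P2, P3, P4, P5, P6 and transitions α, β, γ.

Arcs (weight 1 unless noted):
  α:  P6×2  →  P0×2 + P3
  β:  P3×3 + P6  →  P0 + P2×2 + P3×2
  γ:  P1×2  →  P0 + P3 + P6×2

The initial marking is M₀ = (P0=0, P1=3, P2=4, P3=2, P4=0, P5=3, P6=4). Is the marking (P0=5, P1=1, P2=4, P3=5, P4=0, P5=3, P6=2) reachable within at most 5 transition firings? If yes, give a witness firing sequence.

step 1: fire α:  (P0=0, P1=3, P2=4, P3=2, P4=0, P5=3, P6=4) → (P0=2, P1=3, P2=4, P3=3, P4=0, P5=3, P6=2)
step 2: fire α:  (P0=2, P1=3, P2=4, P3=3, P4=0, P5=3, P6=2) → (P0=4, P1=3, P2=4, P3=4, P4=0, P5=3, P6=0)
step 3: fire γ:  (P0=4, P1=3, P2=4, P3=4, P4=0, P5=3, P6=0) → (P0=5, P1=1, P2=4, P3=5, P4=0, P5=3, P6=2)

YES — reachable via ⟨α, α, γ⟩ (3 firings)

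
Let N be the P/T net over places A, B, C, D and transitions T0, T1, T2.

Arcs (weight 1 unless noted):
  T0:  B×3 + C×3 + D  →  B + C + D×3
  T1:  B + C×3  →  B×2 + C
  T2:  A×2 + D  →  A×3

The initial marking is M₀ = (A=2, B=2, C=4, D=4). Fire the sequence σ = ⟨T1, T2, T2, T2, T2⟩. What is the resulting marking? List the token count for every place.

(A=6, B=3, C=2, D=0)

step 1: fire T1:  (A=2, B=2, C=4, D=4) → (A=2, B=3, C=2, D=4)
step 2: fire T2:  (A=2, B=3, C=2, D=4) → (A=3, B=3, C=2, D=3)
step 3: fire T2:  (A=3, B=3, C=2, D=3) → (A=4, B=3, C=2, D=2)
step 4: fire T2:  (A=4, B=3, C=2, D=2) → (A=5, B=3, C=2, D=1)
step 5: fire T2:  (A=5, B=3, C=2, D=1) → (A=6, B=3, C=2, D=0)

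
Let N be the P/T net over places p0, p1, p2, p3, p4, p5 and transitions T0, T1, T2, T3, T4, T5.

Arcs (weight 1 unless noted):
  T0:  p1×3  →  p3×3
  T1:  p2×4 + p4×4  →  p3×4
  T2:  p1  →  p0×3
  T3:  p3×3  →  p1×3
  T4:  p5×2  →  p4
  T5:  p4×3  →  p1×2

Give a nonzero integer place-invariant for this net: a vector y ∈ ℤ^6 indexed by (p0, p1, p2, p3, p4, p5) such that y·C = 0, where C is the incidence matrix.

Incidence matrix C (rows=places, cols=transitions):
       T0   T1   T2   T3   T4   T5
   p0   0    0    3    0    0    0
   p1  -3    0   -1    3    0    2
   p2   0   -4    0    0    0    0
   p3   3    4    0   -3    0    0
   p4   0   -4    0    0    1   -3
   p5   0    0    0    0   -2    0

Candidate y = [1, 3, 1, 3, 2, 1]; check y·C column-wise:
  col T0: 1·0 + 3·-3 + 1·0 + 3·3 + 2·0 + 1·0 = 0
  col T1: 1·0 + 3·0 + 1·-4 + 3·4 + 2·-4 + 1·0 = 0
  col T2: 1·3 + 3·-1 + 1·0 + 3·0 + 2·0 + 1·0 = 0
  col T3: 1·0 + 3·3 + 1·0 + 3·-3 + 2·0 + 1·0 = 0
  col T4: 1·0 + 3·0 + 1·0 + 3·0 + 2·1 + 1·-2 = 0
  col T5: 1·0 + 3·2 + 1·0 + 3·0 + 2·-3 + 1·0 = 0

y = (p0:1, p1:3, p2:1, p3:3, p4:2, p5:1)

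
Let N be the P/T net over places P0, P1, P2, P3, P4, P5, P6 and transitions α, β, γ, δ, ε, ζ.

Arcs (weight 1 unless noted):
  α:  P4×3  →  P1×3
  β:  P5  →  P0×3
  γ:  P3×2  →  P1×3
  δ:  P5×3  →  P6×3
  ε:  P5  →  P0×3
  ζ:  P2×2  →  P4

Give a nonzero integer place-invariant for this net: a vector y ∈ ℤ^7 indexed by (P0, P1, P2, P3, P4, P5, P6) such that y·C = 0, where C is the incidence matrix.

Incidence matrix C (rows=places, cols=transitions):
        α    β    γ    δ    ε    ζ
   P0   0    3    0    0    3    0
   P1   3    0    3    0    0    0
   P2   0    0    0    0    0   -2
   P3   0    0   -2    0    0    0
   P4  -3    0    0    0    0    1
   P5   0   -1    0   -3   -1    0
   P6   0    0    0    3    0    0

Candidate y = [0, 2, 1, 3, 2, 0, 0]; check y·C column-wise:
  col α: 2·3 + 1·0 + 3·0 + 2·-3 = 0
  col β: 0·3 + 2·0 + 1·0 + 3·0 + 2·0 + 0·-1 = 0
  col γ: 2·3 + 1·0 + 3·-2 + 2·0 = 0
  col δ: 2·0 + 1·0 + 3·0 + 2·0 + 0·-3 + 0·3 = 0
  col ε: 0·3 + 2·0 + 1·0 + 3·0 + 2·0 + 0·-1 = 0
  col ζ: 2·0 + 1·-2 + 3·0 + 2·1 = 0

y = (P0:0, P1:2, P2:1, P3:3, P4:2, P5:0, P6:0)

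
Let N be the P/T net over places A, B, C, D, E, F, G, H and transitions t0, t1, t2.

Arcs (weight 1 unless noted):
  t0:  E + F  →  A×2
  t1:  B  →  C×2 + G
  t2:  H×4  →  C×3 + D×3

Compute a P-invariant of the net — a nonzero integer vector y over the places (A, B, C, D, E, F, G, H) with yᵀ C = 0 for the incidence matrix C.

y = (A:0, B:2, C:1, D:-1, E:0, F:0, G:0, H:0)

Incidence matrix C (rows=places, cols=transitions):
       t0   t1   t2
    A   2    0    0
    B   0   -1    0
    C   0    2    3
    D   0    0    3
    E  -1    0    0
    F  -1    0    0
    G   0    1    0
    H   0    0   -4

Candidate y = [0, 2, 1, -1, 0, 0, 0, 0]; check y·C column-wise:
  col t0: 0·2 + 2·0 + 1·0 + -1·0 + 0·-1 + 0·-1 = 0
  col t1: 2·-1 + 1·2 + -1·0 + 0·1 = 0
  col t2: 2·0 + 1·3 + -1·3 + 0·-4 = 0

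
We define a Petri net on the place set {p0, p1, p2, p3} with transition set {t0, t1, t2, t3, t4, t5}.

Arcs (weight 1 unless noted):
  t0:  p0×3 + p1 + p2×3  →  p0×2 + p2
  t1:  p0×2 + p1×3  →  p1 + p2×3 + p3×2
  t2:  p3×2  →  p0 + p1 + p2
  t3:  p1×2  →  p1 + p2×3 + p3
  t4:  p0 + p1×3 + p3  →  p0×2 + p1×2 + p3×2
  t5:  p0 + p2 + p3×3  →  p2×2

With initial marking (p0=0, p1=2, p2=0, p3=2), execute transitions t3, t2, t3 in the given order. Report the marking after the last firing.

step 1: fire t3:  (p0=0, p1=2, p2=0, p3=2) → (p0=0, p1=1, p2=3, p3=3)
step 2: fire t2:  (p0=0, p1=1, p2=3, p3=3) → (p0=1, p1=2, p2=4, p3=1)
step 3: fire t3:  (p0=1, p1=2, p2=4, p3=1) → (p0=1, p1=1, p2=7, p3=2)

(p0=1, p1=1, p2=7, p3=2)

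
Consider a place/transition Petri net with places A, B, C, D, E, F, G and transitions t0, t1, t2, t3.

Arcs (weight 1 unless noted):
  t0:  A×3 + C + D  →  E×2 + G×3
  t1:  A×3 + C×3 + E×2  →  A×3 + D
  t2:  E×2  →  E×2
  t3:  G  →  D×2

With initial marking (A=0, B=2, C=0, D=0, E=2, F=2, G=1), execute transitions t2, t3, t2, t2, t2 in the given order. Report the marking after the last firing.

(A=0, B=2, C=0, D=2, E=2, F=2, G=0)

step 1: fire t2:  (A=0, B=2, C=0, D=0, E=2, F=2, G=1) → (A=0, B=2, C=0, D=0, E=2, F=2, G=1)
step 2: fire t3:  (A=0, B=2, C=0, D=0, E=2, F=2, G=1) → (A=0, B=2, C=0, D=2, E=2, F=2, G=0)
step 3: fire t2:  (A=0, B=2, C=0, D=2, E=2, F=2, G=0) → (A=0, B=2, C=0, D=2, E=2, F=2, G=0)
step 4: fire t2:  (A=0, B=2, C=0, D=2, E=2, F=2, G=0) → (A=0, B=2, C=0, D=2, E=2, F=2, G=0)
step 5: fire t2:  (A=0, B=2, C=0, D=2, E=2, F=2, G=0) → (A=0, B=2, C=0, D=2, E=2, F=2, G=0)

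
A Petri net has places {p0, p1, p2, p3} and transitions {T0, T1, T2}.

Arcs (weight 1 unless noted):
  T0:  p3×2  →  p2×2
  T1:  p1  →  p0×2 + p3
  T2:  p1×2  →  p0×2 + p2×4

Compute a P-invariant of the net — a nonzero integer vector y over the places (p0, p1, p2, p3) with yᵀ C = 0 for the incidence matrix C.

Incidence matrix C (rows=places, cols=transitions):
       T0   T1   T2
   p0   0    2    2
   p1   0   -1   -2
   p2   2    0    4
   p3  -2    1    0

Candidate y = [1, 3, 1, 1]; check y·C column-wise:
  col T0: 1·0 + 3·0 + 1·2 + 1·-2 = 0
  col T1: 1·2 + 3·-1 + 1·0 + 1·1 = 0
  col T2: 1·2 + 3·-2 + 1·4 + 1·0 = 0

y = (p0:1, p1:3, p2:1, p3:1)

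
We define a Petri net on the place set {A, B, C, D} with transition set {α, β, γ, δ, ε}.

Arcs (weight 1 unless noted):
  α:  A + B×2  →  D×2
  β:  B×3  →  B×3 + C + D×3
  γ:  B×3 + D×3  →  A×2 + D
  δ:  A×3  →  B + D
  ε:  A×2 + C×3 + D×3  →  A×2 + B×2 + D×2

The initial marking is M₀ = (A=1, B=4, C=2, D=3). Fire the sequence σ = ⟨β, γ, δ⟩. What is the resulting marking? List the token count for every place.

(A=0, B=2, C=3, D=5)

step 1: fire β:  (A=1, B=4, C=2, D=3) → (A=1, B=4, C=3, D=6)
step 2: fire γ:  (A=1, B=4, C=3, D=6) → (A=3, B=1, C=3, D=4)
step 3: fire δ:  (A=3, B=1, C=3, D=4) → (A=0, B=2, C=3, D=5)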